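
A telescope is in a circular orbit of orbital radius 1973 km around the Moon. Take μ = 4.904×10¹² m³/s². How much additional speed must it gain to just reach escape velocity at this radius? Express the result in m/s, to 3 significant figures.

Δv ≈ 653 m/s

r = 1973 km = 1.973×10⁶ m.
Circular speed v_c = √(μ/r) = 1577 m/s.
Escape speed v_esc = √(2μ/r) = √2 × v_c = 2230 m/s.
Δv = v_esc − v_c = 653.0 m/s.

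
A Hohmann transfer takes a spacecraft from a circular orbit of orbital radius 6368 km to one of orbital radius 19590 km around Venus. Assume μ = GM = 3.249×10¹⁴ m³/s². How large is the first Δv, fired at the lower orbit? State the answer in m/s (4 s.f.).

r₁ = 6368 km = 6.368×10⁶ m.
r₂ = 19590 km = 1.959×10⁷ m.
Transfer ellipse a_t = (r₁ + r₂)/2 = 1.298×10⁷ m.
At r₁: circular v_c1 = √(μ/r₁) = 7143 m/s; transfer-periapsis v_p = √[μ(2/r₁ − 1/a_t)] = 8775 m/s.
Δv₁ = v_p − v_c1 = 1633 m/s.

Δv ≈ 1633 m/s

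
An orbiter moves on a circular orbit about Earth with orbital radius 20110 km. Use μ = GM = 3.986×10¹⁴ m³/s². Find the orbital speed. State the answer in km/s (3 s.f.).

v ≈ 4.45 km/s

r = 20110 km = 2.011×10⁷ m.
For a circular orbit v = √(μ/r) = √(3.986×10¹⁴ / 2.011×10⁷) = √(1.982×10⁷) = 4452 m/s.
That is 4.452 km/s.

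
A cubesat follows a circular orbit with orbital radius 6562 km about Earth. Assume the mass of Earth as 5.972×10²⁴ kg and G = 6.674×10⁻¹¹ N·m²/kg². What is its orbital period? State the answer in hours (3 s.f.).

T ≈ 1.47 hours

μ = GM = 6.674×10⁻¹¹ × 5.972×10²⁴ = 3.986×10¹⁴ m³/s².
r = 6562 km = 6.562×10⁶ m.
Kepler's third law: T = 2π√(r³/μ) = 2π√((6.562×10⁶)³ / 3.986×10¹⁴).
r³/μ = 7.089×10⁵ s², so T = 2π × 8.420×10² = 5.290×10³ s.
Converting: 5.290×10³ s ÷ 3600 = 1.470 hours.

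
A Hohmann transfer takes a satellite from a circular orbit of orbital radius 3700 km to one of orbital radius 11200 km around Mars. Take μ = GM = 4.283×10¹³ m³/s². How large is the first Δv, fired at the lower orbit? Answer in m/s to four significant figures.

Δv ≈ 769.3 m/s

r₁ = 3700 km = 3.700×10⁶ m.
r₂ = 11200 km = 1.120×10⁷ m.
Transfer ellipse a_t = (r₁ + r₂)/2 = 7.450×10⁶ m.
At r₁: circular v_c1 = √(μ/r₁) = 3402 m/s; transfer-periapsis v_p = √[μ(2/r₁ − 1/a_t)] = 4172 m/s.
Δv₁ = v_p − v_c1 = 769.3 m/s.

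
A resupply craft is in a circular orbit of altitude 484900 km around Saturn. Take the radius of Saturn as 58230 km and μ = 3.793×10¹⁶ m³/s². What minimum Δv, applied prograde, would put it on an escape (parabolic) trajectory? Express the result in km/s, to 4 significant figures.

Δv ≈ 3.461 km/s

r = 58230 + 484900 = 543130 km = 5.4313×10⁸ m.
Circular speed v_c = √(μ/r) = 8357 m/s.
Escape speed v_esc = √(2μ/r) = √2 × v_c = 11820 m/s.
Δv = v_esc − v_c = 3461 m/s = 3.461 km/s.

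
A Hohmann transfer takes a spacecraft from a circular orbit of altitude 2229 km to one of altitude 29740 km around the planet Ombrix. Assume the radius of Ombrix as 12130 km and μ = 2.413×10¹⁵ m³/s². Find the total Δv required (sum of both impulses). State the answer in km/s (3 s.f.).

r₁ = 12130 + 2229 = 14359 km = 1.4359×10⁷ m.
r₂ = 12130 + 29740 = 41870 km = 4.1870×10⁷ m.
Transfer ellipse a_t = (r₁ + r₂)/2 = 2.811×10⁷ m.
At r₁: circular v_c1 = √(μ/r₁) = 12960 m/s; transfer-periapsis v_p = √[μ(2/r₁ − 1/a_t)] = 15820 m/s.
Δv₁ = v_p − v_c1 = 2857 m/s.
At r₂: circular v_c2 = √(μ/r₂) = 7591 m/s; transfer-apoapsis v_a = √[μ(2/r₂ − 1/a_t)] = 5425 m/s.
Δv₂ = v_c2 − v_a = 2166 m/s.
Total Δv = Δv₁ + Δv₂ = 5023 m/s = 5.023 km/s.

Δv_total ≈ 5.02 km/s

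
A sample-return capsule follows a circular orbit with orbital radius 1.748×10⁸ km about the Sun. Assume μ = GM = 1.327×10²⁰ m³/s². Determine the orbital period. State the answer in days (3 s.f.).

T ≈ 461 days

r = 1.748×10⁸ km = 1.748×10¹¹ m.
Kepler's third law: T = 2π√(r³/μ) = 2π√((1.748×10¹¹)³ / 1.327×10²⁰).
r³/μ = 4.025×10¹³ s², so T = 2π × 6.344×10⁶ = 3.986×10⁷ s.
Converting: 3.986×10⁷ s ÷ 86400 = 461.4 days.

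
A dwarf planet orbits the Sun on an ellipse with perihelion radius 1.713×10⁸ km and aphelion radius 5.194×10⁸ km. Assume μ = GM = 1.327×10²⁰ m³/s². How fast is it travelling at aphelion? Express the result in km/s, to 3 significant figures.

v ≈ 11.3 km/s

Semi-major axis a = (r_p + r_a)/2 = 3.4535×10⁸ km = 3.454×10¹¹ m.
Vis-viva: v² = μ(2/r − 1/a) = 1.327×10²⁰ × (3.851×10⁻¹² − 2.896×10⁻¹²) = 1.267×10⁸ m²/s².
v = 11260 m/s = 11.26 km/s.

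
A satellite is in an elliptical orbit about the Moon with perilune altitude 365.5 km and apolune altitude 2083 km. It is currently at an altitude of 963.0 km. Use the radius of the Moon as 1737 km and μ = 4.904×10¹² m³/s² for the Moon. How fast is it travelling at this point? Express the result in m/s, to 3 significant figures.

v ≈ 1410 m/s

r_p = 1737 + 365.5 = 2102.5 km = 2.1025×10⁶ m.
r_a = 1737 + 2083 = 3820.0 km = 3.8200×10⁶ m.
r = 1737 + 963.0 = 2700.0 km = 2.700×10⁶ m.
Semi-major axis a = (r_p + r_a)/2 = 2961.2 km = 2.961×10⁶ m.
Vis-viva: v² = μ(2/r − 1/a) = 4.904×10¹² × (7.407×10⁻⁷ − 3.377×10⁻⁷) = 1.977×10⁶ m²/s².
v = 1406 m/s.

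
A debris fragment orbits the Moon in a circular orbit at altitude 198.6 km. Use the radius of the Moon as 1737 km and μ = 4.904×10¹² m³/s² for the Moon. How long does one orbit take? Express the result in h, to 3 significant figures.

r = 1737 + 198.6 = 1935.6 km = 1.9356×10⁶ m.
Kepler's third law: T = 2π√(r³/μ) = 2π√((1.936×10⁶)³ / 4.904×10¹²).
r³/μ = 1.479×10⁶ s², so T = 2π × 1.216×10³ = 7.641×10³ s.
Converting: 7.641×10³ s ÷ 3600 = 2.122 h.

T ≈ 2.12 h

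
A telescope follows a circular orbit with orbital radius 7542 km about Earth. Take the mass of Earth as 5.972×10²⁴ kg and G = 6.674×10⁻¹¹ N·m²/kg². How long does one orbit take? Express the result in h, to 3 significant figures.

μ = GM = 6.674×10⁻¹¹ × 5.972×10²⁴ = 3.986×10¹⁴ m³/s².
r = 7542 km = 7.542×10⁶ m.
Kepler's third law: T = 2π√(r³/μ) = 2π√((7.542×10⁶)³ / 3.986×10¹⁴).
r³/μ = 1.076×10⁶ s², so T = 2π × 1.037×10³ = 6.519×10³ s.
Converting: 6.519×10³ s ÷ 3600 = 1.811 h.

T ≈ 1.81 h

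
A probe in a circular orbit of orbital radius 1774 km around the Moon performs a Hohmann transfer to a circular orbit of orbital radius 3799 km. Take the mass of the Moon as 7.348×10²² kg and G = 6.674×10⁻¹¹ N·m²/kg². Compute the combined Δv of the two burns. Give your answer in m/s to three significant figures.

Δv_total ≈ 508 m/s

μ = GM = 6.674×10⁻¹¹ × 7.348×10²² = 4.904×10¹² m³/s².
r₁ = 1774 km = 1.774×10⁶ m.
r₂ = 3799 km = 3.799×10⁶ m.
Transfer ellipse a_t = (r₁ + r₂)/2 = 2.786×10⁶ m.
At r₁: circular v_c1 = √(μ/r₁) = 1663 m/s; transfer-perilune v_p = √[μ(2/r₁ − 1/a_t)] = 1941 m/s.
Δv₁ = v_p − v_c1 = 278.7 m/s.
At r₂: circular v_c2 = √(μ/r₂) = 1136 m/s; transfer-apolune v_a = √[μ(2/r₂ − 1/a_t)] = 906.5 m/s.
Δv₂ = v_c2 − v_a = 229.6 m/s.
Total Δv = Δv₁ + Δv₂ = 508.3 m/s.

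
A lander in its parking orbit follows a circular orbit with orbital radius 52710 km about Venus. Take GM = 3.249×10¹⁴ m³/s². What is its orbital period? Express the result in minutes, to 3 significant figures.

r = 52710 km = 5.271×10⁷ m.
Kepler's third law: T = 2π√(r³/μ) = 2π√((5.271×10⁷)³ / 3.249×10¹⁴).
r³/μ = 4.507×10⁸ s², so T = 2π × 2.123×10⁴ = 1.334×10⁵ s.
Converting: 1.334×10⁵ s ÷ 60.00 = 2223 minutes.

T ≈ 2220 minutes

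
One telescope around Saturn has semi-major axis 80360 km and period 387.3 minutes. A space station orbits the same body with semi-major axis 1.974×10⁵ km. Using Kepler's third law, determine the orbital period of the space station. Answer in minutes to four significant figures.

Kepler's third law: T² ∝ a³, so T₂ = T₁ (a₂/a₁)^(3/2).
a₂/a₁ = 2.456, (a₂/a₁)^(3/2) = 3.850.
T₂ = 387.3 × 3.850 = 1491 minutes.

T₂ ≈ 1491 minutes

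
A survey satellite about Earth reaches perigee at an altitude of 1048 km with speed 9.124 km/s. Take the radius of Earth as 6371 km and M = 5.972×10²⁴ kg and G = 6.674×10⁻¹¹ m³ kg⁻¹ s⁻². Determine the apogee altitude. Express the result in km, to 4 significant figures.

apogee altitude ≈ 19150 km

μ = GM = 6.674×10⁻¹¹ × 5.972×10²⁴ = 3.986×10¹⁴ m³/s².
r_p = 6371 + 1048 = 7419.0 km = 7.419×10⁶ m.
Specific energy ε = v²/2 − μ/r = -1.210×10⁷ J/kg, so a = −μ/(2ε) = 1.647×10⁷ m.
The apsides satisfy r_p + r_a = 2a, so the apogee radius is 2a − r_p = 2.552×10⁷ m = 25523 km.
Apogee altitude = 25523 − 6371 = 19152 km.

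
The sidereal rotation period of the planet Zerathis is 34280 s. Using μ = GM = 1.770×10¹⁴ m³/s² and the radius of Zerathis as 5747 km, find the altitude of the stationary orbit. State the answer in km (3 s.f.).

A synchronous orbit has period T, so by Kepler's third law a = (μT²/4π²)^(1/3).
μT²/4π² = 1.770×10¹⁴ × (3.428×10⁴)² / 39.48 = 5.269×10²¹ m³.
a = 1.740×10⁷ m = 17401 km.
Altitude h = a − R = 17401 − 5747 = 11654 km.

h_sync ≈ 11700 km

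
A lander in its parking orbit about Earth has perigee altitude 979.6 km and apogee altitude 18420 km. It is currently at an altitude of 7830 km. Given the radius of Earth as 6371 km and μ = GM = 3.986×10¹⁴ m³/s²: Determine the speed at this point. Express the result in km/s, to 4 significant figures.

v ≈ 5.598 km/s

r_p = 6371 + 979.6 = 7350.6 km = 7.3506×10⁶ m.
r_a = 6371 + 18420 = 24791 km = 2.4791×10⁷ m.
r = 6371 + 7830 = 14201 km = 1.420×10⁷ m.
Semi-major axis a = (r_p + r_a)/2 = 16071 km = 1.607×10⁷ m.
Vis-viva: v² = μ(2/r − 1/a) = 3.986×10¹⁴ × (1.408×10⁻⁷ − 6.222×10⁻⁸) = 3.133×10⁷ m²/s².
v = 5598 m/s = 5.598 km/s.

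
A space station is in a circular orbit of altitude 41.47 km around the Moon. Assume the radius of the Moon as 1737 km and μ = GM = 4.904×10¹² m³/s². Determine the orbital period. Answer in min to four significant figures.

r = 1737 + 41.47 = 1778.5 km = 1.7785×10⁶ m.
Kepler's third law: T = 2π√(r³/μ) = 2π√((1.778×10⁶)³ / 4.904×10¹²).
r³/μ = 1.147×10⁶ s², so T = 2π × 1.071×10³ = 6.729×10³ s.
Converting: 6.729×10³ s ÷ 60.00 = 112.2 min.

T ≈ 112.2 min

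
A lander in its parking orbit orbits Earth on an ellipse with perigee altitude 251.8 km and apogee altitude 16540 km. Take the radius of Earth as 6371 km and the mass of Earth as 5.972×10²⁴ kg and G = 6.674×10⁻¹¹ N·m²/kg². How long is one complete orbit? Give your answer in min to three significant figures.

μ = GM = 6.674×10⁻¹¹ × 5.972×10²⁴ = 3.986×10¹⁴ m³/s².
r_p = 6371 + 251.8 = 6622.8 km = 6.6228×10⁶ m.
r_a = 6371 + 16540 = 22911 km = 2.2911×10⁷ m.
Semi-major axis a = (r_p + r_a)/2 = (6622.8 + 22911)/2 = 14767 km = 1.477×10⁷ m.
By Kepler's third law T = 2π√(a³/μ) = 2π × 2.842×10³ = 1.786×10⁴ s.
= 297.7 min.

T ≈ 298 min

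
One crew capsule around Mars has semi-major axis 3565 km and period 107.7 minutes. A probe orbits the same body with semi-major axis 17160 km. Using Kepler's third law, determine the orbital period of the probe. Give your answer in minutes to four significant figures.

T₂ ≈ 1137 minutes

Kepler's third law: T² ∝ a³, so T₂ = T₁ (a₂/a₁)^(3/2).
a₂/a₁ = 4.813, (a₂/a₁)^(3/2) = 10.56.
T₂ = 107.7 × 10.56 = 1137 minutes.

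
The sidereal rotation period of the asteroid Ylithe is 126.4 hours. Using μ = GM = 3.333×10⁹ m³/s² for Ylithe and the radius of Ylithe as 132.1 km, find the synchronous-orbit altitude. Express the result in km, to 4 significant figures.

h_sync ≈ 2463 km

T = 126.4 hours = 4.550×10⁵ s.
A synchronous orbit has period T, so by Kepler's third law a = (μT²/4π²)^(1/3).
μT²/4π² = 3.333×10⁹ × (4.550×10⁵)² / 39.48 = 1.748×10¹⁹ m³.
a = 2.595×10⁶ m = 2595.3 km.
Altitude h = a − R = 2595.3 − 132.1 = 2463.2 km.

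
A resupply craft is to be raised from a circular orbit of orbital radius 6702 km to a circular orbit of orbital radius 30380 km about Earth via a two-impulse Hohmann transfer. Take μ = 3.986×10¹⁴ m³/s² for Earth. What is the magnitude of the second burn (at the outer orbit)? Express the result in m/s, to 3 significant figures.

Δv ≈ 1440 m/s

r₁ = 6702 km = 6.702×10⁶ m.
r₂ = 30380 km = 3.038×10⁷ m.
Transfer ellipse a_t = (r₁ + r₂)/2 = 1.854×10⁷ m.
At r₁: circular v_c1 = √(μ/r₁) = 7712 m/s; transfer-perigee v_p = √[μ(2/r₁ − 1/a_t)] = 9872 m/s.
At r₂: circular v_c2 = √(μ/r₂) = 3622 m/s; transfer-apogee v_a = √[μ(2/r₂ − 1/a_t)] = 2178 m/s.
Δv₂ = v_c2 − v_a = 1444 m/s.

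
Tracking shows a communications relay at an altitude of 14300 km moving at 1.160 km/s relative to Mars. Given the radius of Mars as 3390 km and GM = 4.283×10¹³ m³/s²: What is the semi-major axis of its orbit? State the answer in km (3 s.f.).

a ≈ 12200 km

r = 3390 + 14300 = 17690 km = 1.769×10⁷ m.
Vis-viva rearranged: 1/a = 2/r − v²/μ = 1.131×10⁻⁷ − 3.142×10⁻⁸ = 8.164×10⁻⁸ m⁻¹.
a = 1.225×10⁷ m = 12249 km.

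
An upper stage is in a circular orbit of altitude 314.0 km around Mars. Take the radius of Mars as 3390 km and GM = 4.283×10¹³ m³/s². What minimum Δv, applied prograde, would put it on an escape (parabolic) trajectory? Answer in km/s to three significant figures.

r = 3390 + 314.0 = 3704.0 km = 3.7040×10⁶ m.
Circular speed v_c = √(μ/r) = 3400 m/s.
Escape speed v_esc = √(2μ/r) = √2 × v_c = 4809 m/s.
Δv = v_esc − v_c = 1409 m/s = 1.409 km/s.

Δv ≈ 1.41 km/s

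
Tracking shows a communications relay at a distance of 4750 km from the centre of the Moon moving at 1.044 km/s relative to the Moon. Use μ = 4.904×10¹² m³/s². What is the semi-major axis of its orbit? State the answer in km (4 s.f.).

r = 4.750×10⁶ m.
Specific orbital energy ε = v²/2 − μ/r = (1044)²/2 − 4.904×10¹²/4.750×10⁶ = -4.875×10⁵ J/kg.
Since ε = −μ/(2a), a = −μ/(2ε) = 5.030×10⁶ m = 5030.2 km.

a ≈ 5030 km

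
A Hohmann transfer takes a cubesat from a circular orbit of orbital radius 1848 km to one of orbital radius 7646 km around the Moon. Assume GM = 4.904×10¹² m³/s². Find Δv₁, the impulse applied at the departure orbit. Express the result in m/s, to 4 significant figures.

r₁ = 1848 km = 1.848×10⁶ m.
r₂ = 7646 km = 7.646×10⁶ m.
Transfer ellipse a_t = (r₁ + r₂)/2 = 4.747×10⁶ m.
At r₁: circular v_c1 = √(μ/r₁) = 1629 m/s; transfer-perilune v_p = √[μ(2/r₁ − 1/a_t)] = 2067 m/s.
Δv₁ = v_p − v_c1 = 438.4 m/s.

Δv ≈ 438.4 m/s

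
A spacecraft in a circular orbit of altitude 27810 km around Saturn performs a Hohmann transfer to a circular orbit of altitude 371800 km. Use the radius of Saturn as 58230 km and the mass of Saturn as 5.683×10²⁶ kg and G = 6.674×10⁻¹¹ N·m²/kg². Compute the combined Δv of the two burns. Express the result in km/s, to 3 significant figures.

Δv_total ≈ 10.1 km/s

μ = GM = 6.674×10⁻¹¹ × 5.683×10²⁶ = 3.793×10¹⁶ m³/s².
r₁ = 58230 + 27810 = 86040 km = 8.6040×10⁷ m.
r₂ = 58230 + 371800 = 430030 km = 4.3003×10⁸ m.
Transfer ellipse a_t = (r₁ + r₂)/2 = 2.580×10⁸ m.
At r₁: circular v_c1 = √(μ/r₁) = 21000 m/s; transfer-perikrone v_p = √[μ(2/r₁ − 1/a_t)] = 27100 m/s.
Δv₁ = v_p − v_c1 = 6109 m/s.
At r₂: circular v_c2 = √(μ/r₂) = 9391 m/s; transfer-apokrone v_a = √[μ(2/r₂ − 1/a_t)] = 5423 m/s.
Δv₂ = v_c2 − v_a = 3968 m/s.
Total Δv = Δv₁ + Δv₂ = 10080 m/s = 10.08 km/s.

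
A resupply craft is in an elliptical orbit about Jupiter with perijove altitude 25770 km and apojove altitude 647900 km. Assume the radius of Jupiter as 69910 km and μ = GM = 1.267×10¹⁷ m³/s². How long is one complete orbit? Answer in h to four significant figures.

r_p = 69910 + 25770 = 95680 km = 9.5680×10⁷ m.
r_a = 69910 + 647900 = 717810 km = 7.1781×10⁸ m.
Semi-major axis a = (r_p + r_a)/2 = (95680 + 7.1781×10⁵)/2 = 4.0674×10⁵ km = 4.067×10⁸ m.
By Kepler's third law T = 2π√(a³/μ) = 2π × 2.305×10⁴ = 1.448×10⁵ s.
= 40.22 h.

T ≈ 40.22 h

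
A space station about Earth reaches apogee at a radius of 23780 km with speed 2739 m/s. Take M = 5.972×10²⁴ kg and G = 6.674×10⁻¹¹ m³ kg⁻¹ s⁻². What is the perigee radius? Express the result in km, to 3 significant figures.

μ = GM = 6.674×10⁻¹¹ × 5.972×10²⁴ = 3.986×10¹⁴ m³/s².
r_a = 2.378×10⁷ m.
Specific energy ε = v²/2 − μ/r = -1.301×10⁷ J/kg, so a = −μ/(2ε) = 1.532×10⁷ m.
The apsides satisfy r_p + r_a = 2a, so the perigee radius is 2a − r_a = 6.856×10⁶ m = 6856.4 km.

perigee radius ≈ 6860 km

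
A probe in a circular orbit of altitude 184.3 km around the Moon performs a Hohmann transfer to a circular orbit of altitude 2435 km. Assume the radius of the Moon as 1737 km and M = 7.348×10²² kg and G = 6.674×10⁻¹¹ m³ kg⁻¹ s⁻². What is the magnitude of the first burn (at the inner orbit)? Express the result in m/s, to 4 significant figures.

Δv ≈ 271.9 m/s

μ = GM = 6.674×10⁻¹¹ × 7.348×10²² = 4.904×10¹² m³/s².
r₁ = 1737 + 184.3 = 1921.3 km = 1.9213×10⁶ m.
r₂ = 1737 + 2435 = 4172.0 km = 4.1720×10⁶ m.
Transfer ellipse a_t = (r₁ + r₂)/2 = 3.047×10⁶ m.
At r₁: circular v_c1 = √(μ/r₁) = 1598 m/s; transfer-perilune v_p = √[μ(2/r₁ − 1/a_t)] = 1870 m/s.
Δv₁ = v_p − v_c1 = 271.9 m/s.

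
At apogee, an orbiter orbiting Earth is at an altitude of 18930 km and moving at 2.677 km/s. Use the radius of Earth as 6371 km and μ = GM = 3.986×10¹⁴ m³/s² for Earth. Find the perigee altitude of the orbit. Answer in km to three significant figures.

r_a = 6371 + 18930 = 25301 km = 2.530×10⁷ m.
Specific energy ε = v²/2 − μ/r = -1.217×10⁷ J/kg, so a = −μ/(2ε) = 1.637×10⁷ m.
The apsides satisfy r_p + r_a = 2a, so the perigee radius is 2a − r_a = 7.449×10⁶ m = 7448.6 km.
Perigee altitude = 7448.6 − 6371 = 1077.6 km.

perigee altitude ≈ 1080 km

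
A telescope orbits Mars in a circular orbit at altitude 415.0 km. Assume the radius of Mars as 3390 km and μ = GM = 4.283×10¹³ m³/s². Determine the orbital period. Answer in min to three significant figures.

r = 3390 + 415.0 = 3805.0 km = 3.8050×10⁶ m.
Kepler's third law: T = 2π√(r³/μ) = 2π√((3.805×10⁶)³ / 4.283×10¹³).
r³/μ = 1.286×10⁶ s², so T = 2π × 1.134×10³ = 7.126×10³ s.
Converting: 7.126×10³ s ÷ 60.00 = 118.8 min.

T ≈ 119 min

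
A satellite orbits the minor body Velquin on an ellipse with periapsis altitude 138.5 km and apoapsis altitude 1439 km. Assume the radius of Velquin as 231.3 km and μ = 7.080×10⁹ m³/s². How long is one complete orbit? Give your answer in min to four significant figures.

T ≈ 1282 min

r_p = 231.3 + 138.5 = 369.80 km = 3.6980×10⁵ m.
r_a = 231.3 + 1439 = 1670.3 km = 1.6703×10⁶ m.
Semi-major axis a = (r_p + r_a)/2 = (369.80 + 1670.3)/2 = 1020.0 km = 1.020×10⁶ m.
By Kepler's third law T = 2π√(a³/μ) = 2π × 1.224×10⁴ = 7.693×10⁴ s.
= 1282 min.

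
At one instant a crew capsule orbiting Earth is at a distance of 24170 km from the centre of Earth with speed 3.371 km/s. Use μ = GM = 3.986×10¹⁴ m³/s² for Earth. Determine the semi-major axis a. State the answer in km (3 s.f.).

r = 2.417×10⁷ m.
Vis-viva rearranged: 1/a = 2/r − v²/μ = 8.275×10⁻⁸ − 2.851×10⁻⁸ = 5.424×10⁻⁸ m⁻¹.
a = 1.844×10⁷ m = 18437 km.

a ≈ 18400 km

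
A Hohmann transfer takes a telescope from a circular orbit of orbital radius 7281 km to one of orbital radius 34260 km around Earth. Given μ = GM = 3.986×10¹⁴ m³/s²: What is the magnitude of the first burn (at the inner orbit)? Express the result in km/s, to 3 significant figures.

Δv ≈ 2.10 km/s

r₁ = 7281 km = 7.281×10⁶ m.
r₂ = 34260 km = 3.426×10⁷ m.
Transfer ellipse a_t = (r₁ + r₂)/2 = 2.077×10⁷ m.
At r₁: circular v_c1 = √(μ/r₁) = 7399 m/s; transfer-perigee v_p = √[μ(2/r₁ − 1/a_t)] = 9503 m/s.
Δv₁ = v_p − v_c1 = 2104 m/s.
= 2.104 km/s.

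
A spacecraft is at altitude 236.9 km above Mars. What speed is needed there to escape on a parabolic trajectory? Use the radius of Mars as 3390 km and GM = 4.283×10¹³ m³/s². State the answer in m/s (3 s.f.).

r = 3390 + 236.9 = 3626.9 km = 3.6269×10⁶ m.
Escape speed v_esc = √(2μ/r) = √(2 × 4.283×10¹³ / 3.627×10⁶) = √(2.362×10⁷) = 4860 m/s.

v_esc ≈ 4860 m/s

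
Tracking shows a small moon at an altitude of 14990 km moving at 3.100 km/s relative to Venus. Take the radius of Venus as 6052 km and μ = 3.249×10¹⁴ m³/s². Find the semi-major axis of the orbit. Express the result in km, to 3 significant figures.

a ≈ 15300 km

r = 6052 + 14990 = 21042 km = 2.104×10⁷ m.
Vis-viva rearranged: 1/a = 2/r − v²/μ = 9.505×10⁻⁸ − 2.958×10⁻⁸ = 6.547×10⁻⁸ m⁻¹.
a = 1.527×10⁷ m = 15274 km.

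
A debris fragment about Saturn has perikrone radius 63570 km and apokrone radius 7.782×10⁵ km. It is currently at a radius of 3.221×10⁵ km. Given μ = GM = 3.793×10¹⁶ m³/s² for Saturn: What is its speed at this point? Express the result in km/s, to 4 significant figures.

v ≈ 12.06 km/s

Semi-major axis a = (r_p + r_a)/2 = 4.2088×10⁵ km = 4.209×10⁸ m.
Vis-viva: v² = μ(2/r − 1/a) = 3.793×10¹⁶ × (6.209×10⁻⁹ − 2.376×10⁻⁹) = 1.454×10⁸ m²/s².
v = 12060 m/s = 12.06 km/s.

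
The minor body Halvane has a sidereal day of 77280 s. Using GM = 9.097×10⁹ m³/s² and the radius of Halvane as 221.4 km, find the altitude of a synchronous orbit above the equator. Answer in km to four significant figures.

h_sync ≈ 890.9 km

A synchronous orbit has period T, so by Kepler's third law a = (μT²/4π²)^(1/3).
μT²/4π² = 9.097×10⁹ × (7.728×10⁴)² / 39.48 = 1.376×10¹⁸ m³.
a = 1.112×10⁶ m = 1112.3 km.
Altitude h = a − R = 1112.3 − 221.4 = 890.91 km.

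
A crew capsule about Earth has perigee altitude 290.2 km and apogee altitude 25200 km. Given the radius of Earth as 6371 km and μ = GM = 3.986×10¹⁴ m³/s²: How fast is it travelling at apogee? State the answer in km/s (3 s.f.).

r_p = 6371 + 290.2 = 6661.2 km = 6.6612×10⁶ m.
r_a = 6371 + 25200 = 31571 km = 3.1571×10⁷ m.
Semi-major axis a = (r_p + r_a)/2 = 19116 km = 1.912×10⁷ m.
Vis-viva: v² = μ(2/r − 1/a) = 3.986×10¹⁴ × (6.335×10⁻⁸ − 5.231×10⁻⁸) = 4.399×10⁶ m²/s².
v = 2097 m/s = 2.097 km/s.

v ≈ 2.10 km/s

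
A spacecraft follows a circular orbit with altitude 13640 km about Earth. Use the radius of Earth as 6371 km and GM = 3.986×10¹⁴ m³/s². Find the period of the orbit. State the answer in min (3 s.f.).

T ≈ 470 min

r = 6371 + 13640 = 20011 km = 2.0011×10⁷ m.
Kepler's third law: T = 2π√(r³/μ) = 2π√((2.001×10⁷)³ / 3.986×10¹⁴).
r³/μ = 2.010×10⁷ s², so T = 2π × 4.484×10³ = 2.817×10⁴ s.
Converting: 2.817×10⁴ s ÷ 60.00 = 469.5 min.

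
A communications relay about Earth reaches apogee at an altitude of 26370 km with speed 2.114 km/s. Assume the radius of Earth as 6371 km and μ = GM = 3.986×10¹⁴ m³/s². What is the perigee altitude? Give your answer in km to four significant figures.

perigee altitude ≈ 989.2 km

r_a = 6371 + 26370 = 32741 km = 3.274×10⁷ m.
Specific energy ε = v²/2 − μ/r = -9.940×10⁶ J/kg, so a = −μ/(2ε) = 2.005×10⁷ m.
The apsides satisfy r_p + r_a = 2a, so the perigee radius is 2a − r_a = 7.360×10⁶ m = 7360.2 km.
Perigee altitude = 7360.2 − 6371 = 989.25 km.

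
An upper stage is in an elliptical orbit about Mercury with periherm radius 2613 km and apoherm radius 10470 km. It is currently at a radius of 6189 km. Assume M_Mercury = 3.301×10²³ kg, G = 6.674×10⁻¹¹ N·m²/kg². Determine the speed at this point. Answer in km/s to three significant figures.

μ = GM = 6.674×10⁻¹¹ × 3.301×10²³ = 2.203×10¹³ m³/s².
Semi-major axis a = (r_p + r_a)/2 = 6541.5 km = 6.542×10⁶ m.
Vis-viva: v² = μ(2/r − 1/a) = 2.203×10¹³ × (3.232×10⁻⁷ − 1.529×10⁻⁷) = 3.752×10⁶ m²/s².
v = 1937 m/s = 1.937 km/s.

v ≈ 1.94 km/s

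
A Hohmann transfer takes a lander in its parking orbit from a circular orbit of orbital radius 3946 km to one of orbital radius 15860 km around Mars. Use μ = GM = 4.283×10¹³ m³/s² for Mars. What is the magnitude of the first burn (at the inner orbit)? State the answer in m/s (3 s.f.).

r₁ = 3946 km = 3.946×10⁶ m.
r₂ = 15860 km = 1.586×10⁷ m.
Transfer ellipse a_t = (r₁ + r₂)/2 = 9.903×10⁶ m.
At r₁: circular v_c1 = √(μ/r₁) = 3295 m/s; transfer-periapsis v_p = √[μ(2/r₁ − 1/a_t)] = 4169 m/s.
Δv₁ = v_p − v_c1 = 874.8 m/s.

Δv ≈ 875 m/s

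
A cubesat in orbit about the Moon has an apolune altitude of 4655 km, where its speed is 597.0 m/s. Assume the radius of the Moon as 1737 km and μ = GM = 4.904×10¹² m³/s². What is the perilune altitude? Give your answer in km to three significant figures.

r_a = 1737 + 4655 = 6392.0 km = 6.392×10⁶ m.
Specific energy ε = v²/2 − μ/r = -5.890×10⁵ J/kg, so a = −μ/(2ε) = 4.163×10⁶ m.
The apsides satisfy r_p + r_a = 2a, so the perilune radius is 2a − r_a = 1.934×10⁶ m = 1933.9 km.
Perilune altitude = 1933.9 − 1737 = 196.91 km.

perilune altitude ≈ 197 km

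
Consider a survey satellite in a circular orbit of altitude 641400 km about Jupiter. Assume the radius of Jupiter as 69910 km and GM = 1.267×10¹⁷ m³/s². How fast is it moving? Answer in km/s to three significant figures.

r = 69910 + 641400 = 711310 km = 7.1131×10⁸ m.
For a circular orbit v = √(μ/r) = √(1.267×10¹⁷ / 7.113×10⁸) = √(1.781×10⁸) = 13350 m/s.
That is 13.35 km/s.

v ≈ 13.3 km/s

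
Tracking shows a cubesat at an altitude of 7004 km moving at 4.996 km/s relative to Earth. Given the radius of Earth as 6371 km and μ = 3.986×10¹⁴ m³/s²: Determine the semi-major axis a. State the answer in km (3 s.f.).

a ≈ 11500 km

r = 6371 + 7004 = 13375 km = 1.338×10⁷ m.
Specific orbital energy ε = v²/2 − μ/r = (4996)²/2 − 3.986×10¹⁴/1.338×10⁷ = -1.732×10⁷ J/kg.
Since ε = −μ/(2a), a = −μ/(2ε) = 1.151×10⁷ m = 11506 km.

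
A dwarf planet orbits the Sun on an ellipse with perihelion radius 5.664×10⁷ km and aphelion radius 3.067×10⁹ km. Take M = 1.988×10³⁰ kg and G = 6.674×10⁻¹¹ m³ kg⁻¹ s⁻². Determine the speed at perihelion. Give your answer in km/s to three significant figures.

μ = GM = 6.674×10⁻¹¹ × 1.988×10³⁰ = 1.327×10²⁰ m³/s².
Semi-major axis a = (r_p + r_a)/2 = 1.5618×10⁹ km = 1.562×10¹² m.
Vis-viva: v² = μ(2/r − 1/a) = 1.327×10²⁰ × (3.531×10⁻¹¹ − 6.403×10⁻¹³) = 4.600×10⁹ m²/s².
v = 67820 m/s = 67.82 km/s.

v ≈ 67.8 km/s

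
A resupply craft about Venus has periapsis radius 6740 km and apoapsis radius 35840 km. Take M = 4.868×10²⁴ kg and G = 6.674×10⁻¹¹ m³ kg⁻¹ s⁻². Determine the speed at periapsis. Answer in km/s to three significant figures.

v ≈ 9.01 km/s

μ = GM = 6.674×10⁻¹¹ × 4.868×10²⁴ = 3.249×10¹⁴ m³/s².
Semi-major axis a = (r_p + r_a)/2 = 21290 km = 2.129×10⁷ m.
Vis-viva: v² = μ(2/r − 1/a) = 3.249×10¹⁴ × (2.967×10⁻⁷ − 4.697×10⁻⁸) = 8.115×10⁷ m²/s².
v = 9008 m/s = 9.008 km/s.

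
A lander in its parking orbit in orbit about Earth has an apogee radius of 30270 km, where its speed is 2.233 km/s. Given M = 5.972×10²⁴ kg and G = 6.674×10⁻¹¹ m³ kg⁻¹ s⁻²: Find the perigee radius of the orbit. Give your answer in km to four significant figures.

μ = GM = 6.674×10⁻¹¹ × 5.972×10²⁴ = 3.986×10¹⁴ m³/s².
r_a = 3.027×10⁷ m.
Specific energy ε = v²/2 − μ/r = -1.067×10⁷ J/kg, so a = −μ/(2ε) = 1.867×10⁷ m.
The apsides satisfy r_p + r_a = 2a, so the perigee radius is 2a − r_a = 7.070×10⁶ m = 7070.2 km.

perigee radius ≈ 7070 km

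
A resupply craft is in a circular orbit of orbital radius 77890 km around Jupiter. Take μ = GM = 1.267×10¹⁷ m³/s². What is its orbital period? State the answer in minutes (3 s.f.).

T ≈ 202 minutes

r = 77890 km = 7.789×10⁷ m.
Kepler's third law: T = 2π√(r³/μ) = 2π√((7.789×10⁷)³ / 1.267×10¹⁷).
r³/μ = 3.730×10⁶ s², so T = 2π × 1.931×10³ = 1.213×10⁴ s.
Converting: 1.213×10⁴ s ÷ 60.00 = 202.2 minutes.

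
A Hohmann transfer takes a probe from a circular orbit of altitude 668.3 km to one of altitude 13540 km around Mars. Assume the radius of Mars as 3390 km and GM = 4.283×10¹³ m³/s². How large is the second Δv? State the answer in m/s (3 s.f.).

Δv ≈ 601 m/s

r₁ = 3390 + 668.3 = 4058.3 km = 4.0583×10⁶ m.
r₂ = 3390 + 13540 = 16930 km = 1.6930×10⁷ m.
Transfer ellipse a_t = (r₁ + r₂)/2 = 1.049×10⁷ m.
At r₁: circular v_c1 = √(μ/r₁) = 3249 m/s; transfer-periapsis v_p = √[μ(2/r₁ − 1/a_t)] = 4126 m/s.
At r₂: circular v_c2 = √(μ/r₂) = 1591 m/s; transfer-apoapsis v_a = √[μ(2/r₂ − 1/a_t)] = 989.1 m/s.
Δv₂ = v_c2 − v_a = 601.4 m/s.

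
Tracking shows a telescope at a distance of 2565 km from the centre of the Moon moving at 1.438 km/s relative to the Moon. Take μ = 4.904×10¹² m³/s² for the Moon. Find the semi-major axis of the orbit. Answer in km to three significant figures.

r = 2.565×10⁶ m.
Specific orbital energy ε = v²/2 − μ/r = (1438)²/2 − 4.904×10¹²/2.565×10⁶ = -8.780×10⁵ J/kg.
Since ε = −μ/(2a), a = −μ/(2ε) = 2.793×10⁶ m = 2792.8 km.

a ≈ 2790 km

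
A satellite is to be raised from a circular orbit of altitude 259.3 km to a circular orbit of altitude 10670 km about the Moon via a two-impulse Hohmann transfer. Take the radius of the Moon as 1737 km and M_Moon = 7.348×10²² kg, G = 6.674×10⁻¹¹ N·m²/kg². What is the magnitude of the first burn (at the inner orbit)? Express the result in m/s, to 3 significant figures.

μ = GM = 6.674×10⁻¹¹ × 7.348×10²² = 4.904×10¹² m³/s².
r₁ = 1737 + 259.3 = 1996.3 km = 1.9963×10⁶ m.
r₂ = 1737 + 10670 = 12407 km = 1.2407×10⁷ m.
Transfer ellipse a_t = (r₁ + r₂)/2 = 7.202×10⁶ m.
At r₁: circular v_c1 = √(μ/r₁) = 1567 m/s; transfer-perilune v_p = √[μ(2/r₁ − 1/a_t)] = 2057 m/s.
Δv₁ = v_p − v_c1 = 489.9 m/s.

Δv ≈ 490 m/s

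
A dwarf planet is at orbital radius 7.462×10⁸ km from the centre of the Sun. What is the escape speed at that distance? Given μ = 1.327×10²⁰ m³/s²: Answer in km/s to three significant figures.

r = 7.462×10⁸ km = 7.462×10¹¹ m.
Escape speed v_esc = √(2μ/r) = √(2 × 1.327×10²⁰ / 7.462×10¹¹) = √(3.557×10⁸) = 18860 m/s.
= 18.86 km/s.

v_esc ≈ 18.9 km/s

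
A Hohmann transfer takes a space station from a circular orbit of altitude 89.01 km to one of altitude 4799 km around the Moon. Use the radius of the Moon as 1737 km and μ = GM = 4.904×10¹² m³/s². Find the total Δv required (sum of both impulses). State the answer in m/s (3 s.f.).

r₁ = 1737 + 89.01 = 1826.0 km = 1.8260×10⁶ m.
r₂ = 1737 + 4799 = 6536.0 km = 6.5360×10⁶ m.
Transfer ellipse a_t = (r₁ + r₂)/2 = 4.181×10⁶ m.
At r₁: circular v_c1 = √(μ/r₁) = 1639 m/s; transfer-perilune v_p = √[μ(2/r₁ − 1/a_t)] = 2049 m/s.
Δv₁ = v_p − v_c1 = 410.2 m/s.
At r₂: circular v_c2 = √(μ/r₂) = 866.2 m/s; transfer-apolune v_a = √[μ(2/r₂ − 1/a_t)] = 572.4 m/s.
Δv₂ = v_c2 − v_a = 293.8 m/s.
Total Δv = Δv₁ + Δv₂ = 704.0 m/s.

Δv_total ≈ 704 m/s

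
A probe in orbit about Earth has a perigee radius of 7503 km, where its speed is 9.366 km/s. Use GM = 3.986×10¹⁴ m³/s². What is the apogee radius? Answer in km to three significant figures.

r_p = 7.503×10⁶ m.
Specific energy ε = v²/2 − μ/r = -9.264×10⁶ J/kg, so a = −μ/(2ε) = 2.151×10⁷ m.
The apsides satisfy r_p + r_a = 2a, so the apogee radius is 2a − r_p = 3.552×10⁷ m = 35522 km.

apogee radius ≈ 35500 km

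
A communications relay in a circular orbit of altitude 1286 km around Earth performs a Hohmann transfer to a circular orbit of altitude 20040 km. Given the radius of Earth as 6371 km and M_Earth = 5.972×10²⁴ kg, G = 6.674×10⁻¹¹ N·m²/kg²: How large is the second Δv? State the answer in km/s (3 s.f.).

Δv ≈ 1.28 km/s

μ = GM = 6.674×10⁻¹¹ × 5.972×10²⁴ = 3.986×10¹⁴ m³/s².
r₁ = 6371 + 1286 = 7657.0 km = 7.6570×10⁶ m.
r₂ = 6371 + 20040 = 26411 km = 2.6411×10⁷ m.
Transfer ellipse a_t = (r₁ + r₂)/2 = 1.703×10⁷ m.
At r₁: circular v_c1 = √(μ/r₁) = 7215 m/s; transfer-perigee v_p = √[μ(2/r₁ − 1/a_t)] = 8984 m/s.
At r₂: circular v_c2 = √(μ/r₂) = 3885 m/s; transfer-apogee v_a = √[μ(2/r₂ − 1/a_t)] = 2605 m/s.
Δv₂ = v_c2 − v_a = 1280 m/s.
= 1.280 km/s.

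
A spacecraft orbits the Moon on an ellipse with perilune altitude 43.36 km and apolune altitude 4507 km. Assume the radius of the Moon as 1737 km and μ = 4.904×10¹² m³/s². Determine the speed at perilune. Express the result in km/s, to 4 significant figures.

v ≈ 2.070 km/s

r_p = 1737 + 43.36 = 1780.4 km = 1.7804×10⁶ m.
r_a = 1737 + 4507 = 6244.0 km = 6.2440×10⁶ m.
Semi-major axis a = (r_p + r_a)/2 = 4012.2 km = 4.012×10⁶ m.
Vis-viva: v² = μ(2/r − 1/a) = 4.904×10¹² × (1.123×10⁻⁶ − 2.492×10⁻⁷) = 4.287×10⁶ m²/s².
v = 2070 m/s = 2.070 km/s.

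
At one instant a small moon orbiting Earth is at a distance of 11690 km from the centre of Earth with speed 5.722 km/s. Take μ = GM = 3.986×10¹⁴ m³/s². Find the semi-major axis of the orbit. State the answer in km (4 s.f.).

r = 1.169×10⁷ m.
Specific orbital energy ε = v²/2 − μ/r = (5722)²/2 − 3.986×10¹⁴/1.169×10⁷ = -1.773×10⁷ J/kg.
Since ε = −μ/(2a), a = −μ/(2ε) = 1.124×10⁷ m = 11243 km.

a ≈ 11240 km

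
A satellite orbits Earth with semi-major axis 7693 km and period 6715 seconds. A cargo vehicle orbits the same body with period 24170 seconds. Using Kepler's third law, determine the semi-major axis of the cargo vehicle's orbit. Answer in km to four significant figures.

Kepler's third law: a³ ∝ T², so a₂ = a₁ (T₂/T₁)^(2/3).
T₂/T₁ = 3.599, (T₂/T₁)^(2/3) = 2.349.
a₂ = 7693 × 2.349 = 18070 km.

a₂ ≈ 18070 km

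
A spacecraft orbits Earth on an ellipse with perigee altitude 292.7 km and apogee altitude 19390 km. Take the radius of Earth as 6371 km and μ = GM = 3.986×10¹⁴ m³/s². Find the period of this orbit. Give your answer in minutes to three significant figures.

T ≈ 342 minutes

r_p = 6371 + 292.7 = 6663.7 km = 6.6637×10⁶ m.
r_a = 6371 + 19390 = 25761 km = 2.5761×10⁷ m.
Semi-major axis a = (r_p + r_a)/2 = (6663.7 + 25761)/2 = 16212 km = 1.621×10⁷ m.
By Kepler's third law T = 2π√(a³/μ) = 2π × 3.270×10³ = 2.054×10⁴ s.
= 342.4 minutes.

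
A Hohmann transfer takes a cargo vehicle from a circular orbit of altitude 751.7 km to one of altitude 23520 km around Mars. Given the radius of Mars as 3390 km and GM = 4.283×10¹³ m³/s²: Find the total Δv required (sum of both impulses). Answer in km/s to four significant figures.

r₁ = 3390 + 751.7 = 4141.7 km = 4.1417×10⁶ m.
r₂ = 3390 + 23520 = 26910 km = 2.6910×10⁷ m.
Transfer ellipse a_t = (r₁ + r₂)/2 = 1.553×10⁷ m.
At r₁: circular v_c1 = √(μ/r₁) = 3216 m/s; transfer-periapsis v_p = √[μ(2/r₁ − 1/a_t)] = 4234 m/s.
Δv₁ = v_p − v_c1 = 1018 m/s.
At r₂: circular v_c2 = √(μ/r₂) = 1262 m/s; transfer-apoapsis v_a = √[μ(2/r₂ − 1/a_t)] = 651.6 m/s.
Δv₂ = v_c2 − v_a = 610.0 m/s.
Total Δv = Δv₁ + Δv₂ = 1628 m/s = 1.628 km/s.

Δv_total ≈ 1.628 km/s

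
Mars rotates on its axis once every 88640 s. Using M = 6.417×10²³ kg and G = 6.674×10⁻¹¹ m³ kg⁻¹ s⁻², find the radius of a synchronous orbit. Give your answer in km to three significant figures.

r_sync ≈ 20400 km

μ = GM = 6.674×10⁻¹¹ × 6.417×10²³ = 4.283×10¹³ m³/s².
A synchronous orbit has period T, so by Kepler's third law a = (μT²/4π²)^(1/3).
μT²/4π² = 4.283×10¹³ × (8.864×10⁴)² / 39.48 = 8.524×10²¹ m³.
a = 2.043×10⁷ m = 20427 km.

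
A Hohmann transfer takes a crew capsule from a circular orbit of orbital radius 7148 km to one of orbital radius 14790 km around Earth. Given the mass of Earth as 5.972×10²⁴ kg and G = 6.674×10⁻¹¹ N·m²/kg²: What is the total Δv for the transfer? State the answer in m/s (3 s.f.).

μ = GM = 6.674×10⁻¹¹ × 5.972×10²⁴ = 3.986×10¹⁴ m³/s².
r₁ = 7148 km = 7.148×10⁶ m.
r₂ = 14790 km = 1.479×10⁷ m.
Transfer ellipse a_t = (r₁ + r₂)/2 = 1.097×10⁷ m.
At r₁: circular v_c1 = √(μ/r₁) = 7467 m/s; transfer-perigee v_p = √[μ(2/r₁ − 1/a_t)] = 8671 m/s.
Δv₁ = v_p − v_c1 = 1204 m/s.
At r₂: circular v_c2 = √(μ/r₂) = 5191 m/s; transfer-apogee v_a = √[μ(2/r₂ − 1/a_t)] = 4191 m/s.
Δv₂ = v_c2 − v_a = 1001 m/s.
Total Δv = Δv₁ + Δv₂ = 2204 m/s.

Δv_total ≈ 2200 m/s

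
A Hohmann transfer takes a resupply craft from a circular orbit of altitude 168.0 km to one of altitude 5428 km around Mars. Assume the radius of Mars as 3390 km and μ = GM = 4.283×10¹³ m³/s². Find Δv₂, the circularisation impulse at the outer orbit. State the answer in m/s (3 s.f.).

r₁ = 3390 + 168.0 = 3558.0 km = 3.5580×10⁶ m.
r₂ = 3390 + 5428 = 8818.0 km = 8.8180×10⁶ m.
Transfer ellipse a_t = (r₁ + r₂)/2 = 6.188×10⁶ m.
At r₁: circular v_c1 = √(μ/r₁) = 3470 m/s; transfer-periapsis v_p = √[μ(2/r₁ − 1/a_t)] = 4142 m/s.
At r₂: circular v_c2 = √(μ/r₂) = 2204 m/s; transfer-apoapsis v_a = √[μ(2/r₂ − 1/a_t)] = 1671 m/s.
Δv₂ = v_c2 − v_a = 532.7 m/s.

Δv ≈ 533 m/s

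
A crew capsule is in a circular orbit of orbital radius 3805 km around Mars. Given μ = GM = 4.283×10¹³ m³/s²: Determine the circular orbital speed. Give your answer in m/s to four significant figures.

r = 3805 km = 3.805×10⁶ m.
For a circular orbit v = √(μ/r) = √(4.283×10¹³ / 3.805×10⁶) = √(1.126×10⁷) = 3355 m/s.

v ≈ 3355 m/s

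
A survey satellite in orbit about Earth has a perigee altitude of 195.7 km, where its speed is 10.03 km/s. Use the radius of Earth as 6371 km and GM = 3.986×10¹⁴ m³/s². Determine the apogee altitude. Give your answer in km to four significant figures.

apogee altitude ≈ 25390 km

r_p = 6371 + 195.7 = 6566.7 km = 6.567×10⁶ m.
Specific energy ε = v²/2 − μ/r = -1.040×10⁷ J/kg, so a = −μ/(2ε) = 1.916×10⁷ m.
The apsides satisfy r_p + r_a = 2a, so the apogee radius is 2a − r_p = 3.176×10⁷ m = 31761 km.
Apogee altitude = 31761 − 6371 = 25390 km.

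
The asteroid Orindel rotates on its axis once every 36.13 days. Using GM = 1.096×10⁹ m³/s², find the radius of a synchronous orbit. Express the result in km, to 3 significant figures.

r_sync ≈ 6470 km

T = 36.13 days = 3.122×10⁶ s.
A synchronous orbit has period T, so by Kepler's third law a = (μT²/4π²)^(1/3).
μT²/4π² = 1.096×10⁹ × (3.122×10⁶)² / 39.48 = 2.705×10²⁰ m³.
a = 6.468×10⁶ m = 6467.5 km.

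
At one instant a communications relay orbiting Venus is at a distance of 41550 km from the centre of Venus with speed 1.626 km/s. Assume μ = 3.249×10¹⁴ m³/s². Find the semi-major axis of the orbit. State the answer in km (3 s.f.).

a ≈ 25000 km

r = 4.155×10⁷ m.
Vis-viva rearranged: 1/a = 2/r − v²/μ = 4.813×10⁻⁸ − 8.138×10⁻⁹ = 4.000×10⁻⁸ m⁻¹.
a = 2.500×10⁷ m = 25002 km.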